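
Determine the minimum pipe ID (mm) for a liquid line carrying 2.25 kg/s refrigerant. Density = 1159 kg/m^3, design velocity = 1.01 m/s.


A = m_dot / (rho * v) = 2.25 / (1159 * 1.01) = 0.001922107655 m^2
d = sqrt(4*A/pi) * 1000
d = 49.5 mm

49.5


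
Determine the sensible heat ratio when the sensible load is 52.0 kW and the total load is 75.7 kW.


SHR = Q_sensible / Q_total
SHR = 52.0 / 75.7
SHR = 0.687

0.687


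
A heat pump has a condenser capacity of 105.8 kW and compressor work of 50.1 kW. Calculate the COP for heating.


COP_hp = Q_cond / W
COP_hp = 105.8 / 50.1
COP_hp = 2.112

2.112


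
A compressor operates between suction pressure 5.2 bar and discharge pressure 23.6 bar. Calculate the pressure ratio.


PR = P_high / P_low
PR = 23.6 / 5.2
PR = 4.538

4.538


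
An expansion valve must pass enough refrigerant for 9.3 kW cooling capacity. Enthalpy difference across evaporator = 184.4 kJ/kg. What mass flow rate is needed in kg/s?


m_dot = Q / dh
m_dot = 9.3 / 184.4
m_dot = 0.0504 kg/s

0.0504


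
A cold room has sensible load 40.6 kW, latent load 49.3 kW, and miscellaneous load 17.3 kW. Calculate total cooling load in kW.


Q_total = Q_s + Q_l + Q_misc
Q_total = 40.6 + 49.3 + 17.3
Q_total = 107.2 kW

107.2


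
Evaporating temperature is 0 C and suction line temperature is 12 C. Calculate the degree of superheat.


Superheat = T_suction - T_evap
Superheat = 12 - (0)
Superheat = 12 K

12


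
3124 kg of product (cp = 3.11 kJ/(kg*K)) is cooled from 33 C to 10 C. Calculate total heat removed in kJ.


dT = 33 - (10) = 23 K
Q = m * cp * dT = 3124 * 3.11 * 23
Q = 223460 kJ

223460


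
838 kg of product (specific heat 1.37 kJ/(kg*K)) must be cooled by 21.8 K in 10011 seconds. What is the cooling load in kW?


Q = m * cp * dT / t
Q = 838 * 1.37 * 21.8 / 10011
Q = 2.5 kW

2.5


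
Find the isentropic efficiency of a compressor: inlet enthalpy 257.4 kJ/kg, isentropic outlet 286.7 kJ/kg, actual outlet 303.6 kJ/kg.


dh_ideal = 286.7 - 257.4 = 29.3 kJ/kg
dh_actual = 303.6 - 257.4 = 46.2 kJ/kg
eta_s = dh_ideal / dh_actual = 29.3 / 46.2
eta_s = 0.6342

0.6342


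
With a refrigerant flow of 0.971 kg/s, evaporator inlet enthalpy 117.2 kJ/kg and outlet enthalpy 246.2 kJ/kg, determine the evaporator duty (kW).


dh = 246.2 - 117.2 = 129.0 kJ/kg
Q_evap = m_dot * dh = 0.971 * 129.0
Q_evap = 125.26 kW

125.26


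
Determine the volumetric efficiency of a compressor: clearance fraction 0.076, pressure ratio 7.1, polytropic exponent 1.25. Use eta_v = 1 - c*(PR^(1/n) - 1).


PR^(1/n) = 7.1^(1/1.25) = 4.79740826
eta_v = 1 - 0.076 * (4.79740826 - 1)
eta_v = 0.7114

0.7114


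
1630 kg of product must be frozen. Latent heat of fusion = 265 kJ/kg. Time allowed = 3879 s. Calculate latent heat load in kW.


Q_lat = m * h_fg / t
Q_lat = 1630 * 265 / 3879
Q_lat = 111.36 kW

111.36


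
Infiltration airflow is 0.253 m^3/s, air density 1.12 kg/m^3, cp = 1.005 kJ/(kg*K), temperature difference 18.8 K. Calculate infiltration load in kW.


Q = V_dot * rho * cp * dT
Q = 0.253 * 1.12 * 1.005 * 18.8
Q = 5.354 kW

5.354


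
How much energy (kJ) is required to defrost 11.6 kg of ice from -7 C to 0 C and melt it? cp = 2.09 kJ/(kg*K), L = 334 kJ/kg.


Sensible heat = cp * dT = 2.09 * 7 = 14.63 kJ/kg
Total per kg = 14.63 + 334 = 348.63 kJ/kg
Q = m * total = 11.6 * 348.63
Q = 4044.1 kJ

4044.1


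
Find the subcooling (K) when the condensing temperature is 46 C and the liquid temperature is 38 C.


Subcooling = T_cond - T_liquid
Subcooling = 46 - 38
Subcooling = 8 K

8


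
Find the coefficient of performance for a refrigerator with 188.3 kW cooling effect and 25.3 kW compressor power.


COP = Q_evap / W
COP = 188.3 / 25.3
COP = 7.443

7.443


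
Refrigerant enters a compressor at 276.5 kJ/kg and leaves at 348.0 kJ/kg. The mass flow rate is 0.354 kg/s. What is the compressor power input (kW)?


dh = 348.0 - 276.5 = 71.5 kJ/kg
W = m_dot * dh = 0.354 * 71.5 = 25.31 kW

25.31


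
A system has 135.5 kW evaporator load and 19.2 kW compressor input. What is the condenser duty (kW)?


Q_cond = Q_evap + W
Q_cond = 135.5 + 19.2
Q_cond = 154.7 kW

154.7


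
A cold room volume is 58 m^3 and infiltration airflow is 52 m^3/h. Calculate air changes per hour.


ACH = flow / volume
ACH = 52 / 58
ACH = 0.897

0.897


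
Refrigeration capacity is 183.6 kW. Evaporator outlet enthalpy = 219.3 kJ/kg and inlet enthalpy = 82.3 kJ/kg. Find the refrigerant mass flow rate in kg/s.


dh = 219.3 - 82.3 = 137.0 kJ/kg
m_dot = Q / dh = 183.6 / 137.0 = 1.3401 kg/s

1.3401


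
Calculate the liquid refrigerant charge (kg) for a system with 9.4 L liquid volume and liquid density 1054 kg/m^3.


Charge = V * rho / 1000
Charge = 9.4 * 1054 / 1000
Charge = 9.91 kg

9.91


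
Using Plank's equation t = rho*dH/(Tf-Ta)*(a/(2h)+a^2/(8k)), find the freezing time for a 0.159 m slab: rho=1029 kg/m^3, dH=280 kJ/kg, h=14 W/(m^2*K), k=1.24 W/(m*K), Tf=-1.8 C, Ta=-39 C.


dT = -1.8 - (-39) = 37.2 K
term1 = a/(2h) = 0.159/(2*14) = 0.005678571429
term2 = a^2/(8k) = 0.159^2/(8*1.24) = 0.002548487903
t = rho*dH*1000/dT * (term1 + term2)
t = 1029*280*1000/37.2 * (0.005678571429 + 0.002548487903)
t = 63720 s

63720


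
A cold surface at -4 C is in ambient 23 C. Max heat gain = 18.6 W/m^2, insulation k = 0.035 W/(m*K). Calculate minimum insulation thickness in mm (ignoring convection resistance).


dT = 23 - (-4) = 27 K
thickness = k * dT / q_max * 1000
thickness = 0.035 * 27 / 18.6 * 1000
thickness = 50.8 mm

50.8


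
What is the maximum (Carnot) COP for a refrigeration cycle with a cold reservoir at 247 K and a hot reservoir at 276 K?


dT = 276 - 247 = 29 K
COP_carnot = T_cold / dT = 247 / 29
COP_carnot = 8.517

8.517


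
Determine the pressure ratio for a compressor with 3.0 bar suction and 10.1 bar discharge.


PR = P_high / P_low
PR = 10.1 / 3.0
PR = 3.367

3.367


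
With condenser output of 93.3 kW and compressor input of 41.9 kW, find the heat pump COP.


COP_hp = Q_cond / W
COP_hp = 93.3 / 41.9
COP_hp = 2.227

2.227


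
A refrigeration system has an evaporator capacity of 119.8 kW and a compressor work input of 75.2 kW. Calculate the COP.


COP = Q_evap / W
COP = 119.8 / 75.2
COP = 1.593

1.593


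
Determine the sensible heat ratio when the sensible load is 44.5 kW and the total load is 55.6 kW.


SHR = Q_sensible / Q_total
SHR = 44.5 / 55.6
SHR = 0.8

0.8


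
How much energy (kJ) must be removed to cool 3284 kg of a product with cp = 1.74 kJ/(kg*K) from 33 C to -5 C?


dT = 33 - (-5) = 38 K
Q = m * cp * dT = 3284 * 1.74 * 38
Q = 217138 kJ

217138


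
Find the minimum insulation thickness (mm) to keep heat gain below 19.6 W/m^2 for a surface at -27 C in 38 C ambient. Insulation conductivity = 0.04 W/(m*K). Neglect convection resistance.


dT = 38 - (-27) = 65 K
thickness = k * dT / q_max * 1000
thickness = 0.04 * 65 / 19.6 * 1000
thickness = 132.7 mm

132.7


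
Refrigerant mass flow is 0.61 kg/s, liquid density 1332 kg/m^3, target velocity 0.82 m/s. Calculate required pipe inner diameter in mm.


A = m_dot / (rho * v) = 0.61 / (1332 * 0.82) = 0.0005584853146 m^2
d = sqrt(4*A/pi) * 1000
d = 26.7 mm

26.7


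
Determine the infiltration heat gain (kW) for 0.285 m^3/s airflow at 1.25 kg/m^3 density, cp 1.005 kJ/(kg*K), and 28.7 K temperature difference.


Q = V_dot * rho * cp * dT
Q = 0.285 * 1.25 * 1.005 * 28.7
Q = 10.275 kW

10.275


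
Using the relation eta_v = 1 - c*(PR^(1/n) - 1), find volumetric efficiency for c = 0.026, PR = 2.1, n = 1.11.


PR^(1/n) = 2.1^(1/1.11) = 1.9511365
eta_v = 1 - 0.026 * (1.9511365 - 1)
eta_v = 0.9753

0.9753


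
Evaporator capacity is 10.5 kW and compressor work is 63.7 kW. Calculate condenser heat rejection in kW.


Q_cond = Q_evap + W
Q_cond = 10.5 + 63.7
Q_cond = 74.2 kW

74.2


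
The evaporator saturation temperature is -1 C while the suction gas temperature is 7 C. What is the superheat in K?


Superheat = T_suction - T_evap
Superheat = 7 - (-1)
Superheat = 8 K

8


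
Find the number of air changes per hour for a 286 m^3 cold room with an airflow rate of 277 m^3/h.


ACH = flow / volume
ACH = 277 / 286
ACH = 0.969

0.969


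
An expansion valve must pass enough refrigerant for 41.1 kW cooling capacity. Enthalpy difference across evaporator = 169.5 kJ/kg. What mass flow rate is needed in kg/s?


m_dot = Q / dh
m_dot = 41.1 / 169.5
m_dot = 0.2425 kg/s

0.2425


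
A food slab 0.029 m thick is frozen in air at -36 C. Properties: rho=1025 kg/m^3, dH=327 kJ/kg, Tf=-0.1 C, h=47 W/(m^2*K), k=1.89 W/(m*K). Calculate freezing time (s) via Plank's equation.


dT = -0.1 - (-36) = 35.9 K
term1 = a/(2h) = 0.029/(2*47) = 0.0003085106383
term2 = a^2/(8k) = 0.029^2/(8*1.89) = 0.00005562169312
t = rho*dH*1000/dT * (term1 + term2)
t = 1025*327*1000/35.9 * (0.0003085106383 + 0.00005562169312)
t = 3400 s

3400


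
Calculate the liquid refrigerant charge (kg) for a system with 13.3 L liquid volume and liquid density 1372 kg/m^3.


Charge = V * rho / 1000
Charge = 13.3 * 1372 / 1000
Charge = 18.25 kg

18.25


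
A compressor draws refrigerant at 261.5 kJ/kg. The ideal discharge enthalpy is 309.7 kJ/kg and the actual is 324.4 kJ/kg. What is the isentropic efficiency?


dh_ideal = 309.7 - 261.5 = 48.2 kJ/kg
dh_actual = 324.4 - 261.5 = 62.9 kJ/kg
eta_s = dh_ideal / dh_actual = 48.2 / 62.9
eta_s = 0.7663

0.7663


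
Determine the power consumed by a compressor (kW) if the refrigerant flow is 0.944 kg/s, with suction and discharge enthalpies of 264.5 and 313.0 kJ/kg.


dh = 313.0 - 264.5 = 48.5 kJ/kg
W = m_dot * dh = 0.944 * 48.5 = 45.78 kW

45.78


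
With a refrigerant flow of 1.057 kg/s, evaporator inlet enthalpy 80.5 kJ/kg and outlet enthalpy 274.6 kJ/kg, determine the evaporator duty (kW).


dh = 274.6 - 80.5 = 194.1 kJ/kg
Q_evap = m_dot * dh = 1.057 * 194.1
Q_evap = 205.16 kW

205.16


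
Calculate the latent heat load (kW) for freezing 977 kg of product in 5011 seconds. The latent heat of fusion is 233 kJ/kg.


Q_lat = m * h_fg / t
Q_lat = 977 * 233 / 5011
Q_lat = 45.43 kW

45.43


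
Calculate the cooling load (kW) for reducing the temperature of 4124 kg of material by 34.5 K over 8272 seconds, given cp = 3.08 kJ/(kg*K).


Q = m * cp * dT / t
Q = 4124 * 3.08 * 34.5 / 8272
Q = 52.976 kW

52.976


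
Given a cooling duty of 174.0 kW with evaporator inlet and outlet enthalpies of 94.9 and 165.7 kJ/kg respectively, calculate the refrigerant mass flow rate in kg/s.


dh = 165.7 - 94.9 = 70.8 kJ/kg
m_dot = Q / dh = 174.0 / 70.8 = 2.4576 kg/s

2.4576


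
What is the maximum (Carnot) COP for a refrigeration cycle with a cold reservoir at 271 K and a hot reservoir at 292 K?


dT = 292 - 271 = 21 K
COP_carnot = T_cold / dT = 271 / 21
COP_carnot = 12.905

12.905


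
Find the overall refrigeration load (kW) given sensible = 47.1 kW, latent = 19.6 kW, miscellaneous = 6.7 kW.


Q_total = Q_s + Q_l + Q_misc
Q_total = 47.1 + 19.6 + 6.7
Q_total = 73.4 kW

73.4


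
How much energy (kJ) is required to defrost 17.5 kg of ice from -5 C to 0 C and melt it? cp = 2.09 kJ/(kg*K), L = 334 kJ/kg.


Sensible heat = cp * dT = 2.09 * 5 = 10.45 kJ/kg
Total per kg = 10.45 + 334 = 344.45 kJ/kg
Q = m * total = 17.5 * 344.45
Q = 6027.9 kJ

6027.9


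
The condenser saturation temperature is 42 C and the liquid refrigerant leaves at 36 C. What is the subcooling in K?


Subcooling = T_cond - T_liquid
Subcooling = 42 - 36
Subcooling = 6 K

6


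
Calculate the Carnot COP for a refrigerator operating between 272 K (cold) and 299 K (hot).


dT = 299 - 272 = 27 K
COP_carnot = T_cold / dT = 272 / 27
COP_carnot = 10.074

10.074


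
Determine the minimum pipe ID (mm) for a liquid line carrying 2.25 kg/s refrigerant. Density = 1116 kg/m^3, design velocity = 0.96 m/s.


A = m_dot / (rho * v) = 2.25 / (1116 * 0.96) = 0.002100134409 m^2
d = sqrt(4*A/pi) * 1000
d = 51.7 mm

51.7


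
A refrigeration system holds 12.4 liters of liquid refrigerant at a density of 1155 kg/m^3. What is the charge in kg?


Charge = V * rho / 1000
Charge = 12.4 * 1155 / 1000
Charge = 14.32 kg

14.32


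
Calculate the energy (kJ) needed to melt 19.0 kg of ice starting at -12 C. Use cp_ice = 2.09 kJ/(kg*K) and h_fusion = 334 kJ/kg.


Sensible heat = cp * dT = 2.09 * 12 = 25.08 kJ/kg
Total per kg = 25.08 + 334 = 359.08 kJ/kg
Q = m * total = 19.0 * 359.08
Q = 6822.5 kJ

6822.5


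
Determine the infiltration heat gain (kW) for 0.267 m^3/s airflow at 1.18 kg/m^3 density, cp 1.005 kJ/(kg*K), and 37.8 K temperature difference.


Q = V_dot * rho * cp * dT
Q = 0.267 * 1.18 * 1.005 * 37.8
Q = 11.969 kW

11.969


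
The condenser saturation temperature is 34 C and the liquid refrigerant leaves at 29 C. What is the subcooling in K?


Subcooling = T_cond - T_liquid
Subcooling = 34 - 29
Subcooling = 5 K

5


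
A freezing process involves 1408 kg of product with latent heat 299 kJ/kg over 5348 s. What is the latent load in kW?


Q_lat = m * h_fg / t
Q_lat = 1408 * 299 / 5348
Q_lat = 78.72 kW

78.72


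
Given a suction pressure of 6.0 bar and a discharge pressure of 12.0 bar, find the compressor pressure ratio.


PR = P_high / P_low
PR = 12.0 / 6.0
PR = 2.0

2.0


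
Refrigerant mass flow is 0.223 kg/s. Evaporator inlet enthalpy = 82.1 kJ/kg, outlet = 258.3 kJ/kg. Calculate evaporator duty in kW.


dh = 258.3 - 82.1 = 176.2 kJ/kg
Q_evap = m_dot * dh = 0.223 * 176.2
Q_evap = 39.29 kW

39.29


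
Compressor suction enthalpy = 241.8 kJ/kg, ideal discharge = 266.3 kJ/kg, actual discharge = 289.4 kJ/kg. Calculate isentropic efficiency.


dh_ideal = 266.3 - 241.8 = 24.5 kJ/kg
dh_actual = 289.4 - 241.8 = 47.6 kJ/kg
eta_s = dh_ideal / dh_actual = 24.5 / 47.6
eta_s = 0.5147

0.5147


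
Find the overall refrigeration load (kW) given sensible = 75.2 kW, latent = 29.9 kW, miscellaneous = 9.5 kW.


Q_total = Q_s + Q_l + Q_misc
Q_total = 75.2 + 29.9 + 9.5
Q_total = 114.6 kW

114.6


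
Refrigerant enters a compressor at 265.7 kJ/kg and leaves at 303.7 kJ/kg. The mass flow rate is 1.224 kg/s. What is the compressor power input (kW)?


dh = 303.7 - 265.7 = 38.0 kJ/kg
W = m_dot * dh = 1.224 * 38.0 = 46.51 kW

46.51


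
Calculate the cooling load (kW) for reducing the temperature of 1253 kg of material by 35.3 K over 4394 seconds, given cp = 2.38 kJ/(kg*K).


Q = m * cp * dT / t
Q = 1253 * 2.38 * 35.3 / 4394
Q = 23.958 kW

23.958


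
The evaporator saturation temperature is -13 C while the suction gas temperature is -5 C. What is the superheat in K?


Superheat = T_suction - T_evap
Superheat = -5 - (-13)
Superheat = 8 K

8


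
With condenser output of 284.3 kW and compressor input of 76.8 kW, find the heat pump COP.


COP_hp = Q_cond / W
COP_hp = 284.3 / 76.8
COP_hp = 3.702

3.702


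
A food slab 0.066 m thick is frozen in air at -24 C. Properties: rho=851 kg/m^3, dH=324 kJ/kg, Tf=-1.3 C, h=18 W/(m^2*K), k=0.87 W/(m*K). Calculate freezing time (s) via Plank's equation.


dT = -1.3 - (-24) = 22.7 K
term1 = a/(2h) = 0.066/(2*18) = 0.001833333333
term2 = a^2/(8k) = 0.066^2/(8*0.87) = 0.000625862069
t = rho*dH*1000/dT * (term1 + term2)
t = 851*324*1000/22.7 * (0.001833333333 + 0.000625862069)
t = 29870 s

29870


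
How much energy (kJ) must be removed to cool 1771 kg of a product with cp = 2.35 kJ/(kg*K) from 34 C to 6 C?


dT = 34 - (6) = 28 K
Q = m * cp * dT = 1771 * 2.35 * 28
Q = 116532 kJ

116532


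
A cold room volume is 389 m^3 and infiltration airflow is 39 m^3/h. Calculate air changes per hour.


ACH = flow / volume
ACH = 39 / 389
ACH = 0.1

0.1


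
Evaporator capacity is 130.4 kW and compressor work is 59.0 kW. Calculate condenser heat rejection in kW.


Q_cond = Q_evap + W
Q_cond = 130.4 + 59.0
Q_cond = 189.4 kW

189.4


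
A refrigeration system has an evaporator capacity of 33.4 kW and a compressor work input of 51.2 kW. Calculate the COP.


COP = Q_evap / W
COP = 33.4 / 51.2
COP = 0.652

0.652


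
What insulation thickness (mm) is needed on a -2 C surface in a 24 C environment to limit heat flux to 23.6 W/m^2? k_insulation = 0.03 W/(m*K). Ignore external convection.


dT = 24 - (-2) = 26 K
thickness = k * dT / q_max * 1000
thickness = 0.03 * 26 / 23.6 * 1000
thickness = 33.1 mm

33.1


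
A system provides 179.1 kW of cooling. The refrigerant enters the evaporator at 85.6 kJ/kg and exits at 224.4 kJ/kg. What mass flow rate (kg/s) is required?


dh = 224.4 - 85.6 = 138.8 kJ/kg
m_dot = Q / dh = 179.1 / 138.8 = 1.2903 kg/s

1.2903


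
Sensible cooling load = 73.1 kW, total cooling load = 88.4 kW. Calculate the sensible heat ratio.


SHR = Q_sensible / Q_total
SHR = 73.1 / 88.4
SHR = 0.827

0.827


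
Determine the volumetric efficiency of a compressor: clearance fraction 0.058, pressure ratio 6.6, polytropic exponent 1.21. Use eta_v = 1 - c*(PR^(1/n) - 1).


PR^(1/n) = 6.6^(1/1.21) = 4.75673588
eta_v = 1 - 0.058 * (4.75673588 - 1)
eta_v = 0.7821

0.7821


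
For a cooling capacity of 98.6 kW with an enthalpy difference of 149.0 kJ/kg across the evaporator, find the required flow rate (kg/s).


m_dot = Q / dh
m_dot = 98.6 / 149.0
m_dot = 0.6617 kg/s

0.6617


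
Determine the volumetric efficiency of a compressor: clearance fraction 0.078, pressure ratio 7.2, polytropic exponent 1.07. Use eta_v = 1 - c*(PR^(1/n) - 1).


PR^(1/n) = 7.2^(1/1.07) = 6.32769188
eta_v = 1 - 0.078 * (6.32769188 - 1)
eta_v = 0.5844

0.5844


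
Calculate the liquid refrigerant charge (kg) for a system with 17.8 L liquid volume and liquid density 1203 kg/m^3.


Charge = V * rho / 1000
Charge = 17.8 * 1203 / 1000
Charge = 21.41 kg

21.41


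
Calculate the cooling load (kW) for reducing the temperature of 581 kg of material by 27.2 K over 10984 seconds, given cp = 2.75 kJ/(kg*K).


Q = m * cp * dT / t
Q = 581 * 2.75 * 27.2 / 10984
Q = 3.957 kW

3.957


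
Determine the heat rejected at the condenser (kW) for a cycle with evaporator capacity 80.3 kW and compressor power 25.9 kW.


Q_cond = Q_evap + W
Q_cond = 80.3 + 25.9
Q_cond = 106.2 kW

106.2


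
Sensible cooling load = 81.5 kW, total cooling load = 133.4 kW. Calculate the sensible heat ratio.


SHR = Q_sensible / Q_total
SHR = 81.5 / 133.4
SHR = 0.611

0.611


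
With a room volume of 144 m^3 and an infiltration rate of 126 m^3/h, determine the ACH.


ACH = flow / volume
ACH = 126 / 144
ACH = 0.875

0.875


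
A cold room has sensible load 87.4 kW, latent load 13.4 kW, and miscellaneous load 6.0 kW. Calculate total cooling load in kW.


Q_total = Q_s + Q_l + Q_misc
Q_total = 87.4 + 13.4 + 6.0
Q_total = 106.8 kW

106.8


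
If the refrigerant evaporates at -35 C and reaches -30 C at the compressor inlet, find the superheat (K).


Superheat = T_suction - T_evap
Superheat = -30 - (-35)
Superheat = 5 K

5


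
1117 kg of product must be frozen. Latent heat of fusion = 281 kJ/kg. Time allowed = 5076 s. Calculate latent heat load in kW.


Q_lat = m * h_fg / t
Q_lat = 1117 * 281 / 5076
Q_lat = 61.84 kW

61.84


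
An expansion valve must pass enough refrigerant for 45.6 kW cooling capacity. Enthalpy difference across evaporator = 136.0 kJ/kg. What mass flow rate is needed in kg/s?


m_dot = Q / dh
m_dot = 45.6 / 136.0
m_dot = 0.3353 kg/s

0.3353


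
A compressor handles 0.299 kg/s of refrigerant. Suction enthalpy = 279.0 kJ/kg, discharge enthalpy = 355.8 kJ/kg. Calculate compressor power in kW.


dh = 355.8 - 279.0 = 76.8 kJ/kg
W = m_dot * dh = 0.299 * 76.8 = 22.96 kW

22.96


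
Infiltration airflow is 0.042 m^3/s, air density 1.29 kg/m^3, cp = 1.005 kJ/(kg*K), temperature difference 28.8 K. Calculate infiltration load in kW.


Q = V_dot * rho * cp * dT
Q = 0.042 * 1.29 * 1.005 * 28.8
Q = 1.568 kW

1.568


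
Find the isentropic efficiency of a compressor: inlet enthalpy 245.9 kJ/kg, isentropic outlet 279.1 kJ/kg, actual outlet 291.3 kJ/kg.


dh_ideal = 279.1 - 245.9 = 33.2 kJ/kg
dh_actual = 291.3 - 245.9 = 45.4 kJ/kg
eta_s = dh_ideal / dh_actual = 33.2 / 45.4
eta_s = 0.7313

0.7313


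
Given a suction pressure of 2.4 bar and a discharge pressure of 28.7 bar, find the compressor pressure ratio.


PR = P_high / P_low
PR = 28.7 / 2.4
PR = 11.958

11.958


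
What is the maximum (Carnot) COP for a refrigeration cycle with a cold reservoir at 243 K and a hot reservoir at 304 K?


dT = 304 - 243 = 61 K
COP_carnot = T_cold / dT = 243 / 61
COP_carnot = 3.984

3.984


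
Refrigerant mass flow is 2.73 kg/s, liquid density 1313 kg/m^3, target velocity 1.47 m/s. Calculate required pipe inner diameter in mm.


A = m_dot / (rho * v) = 2.73 / (1313 * 1.47) = 0.001414427157 m^2
d = sqrt(4*A/pi) * 1000
d = 42.4 mm

42.4


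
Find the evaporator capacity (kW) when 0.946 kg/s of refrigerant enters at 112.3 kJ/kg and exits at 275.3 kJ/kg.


dh = 275.3 - 112.3 = 163.0 kJ/kg
Q_evap = m_dot * dh = 0.946 * 163.0
Q_evap = 154.2 kW

154.2


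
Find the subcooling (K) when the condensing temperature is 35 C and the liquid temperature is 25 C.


Subcooling = T_cond - T_liquid
Subcooling = 35 - 25
Subcooling = 10 K

10


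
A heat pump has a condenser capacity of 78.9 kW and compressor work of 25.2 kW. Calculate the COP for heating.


COP_hp = Q_cond / W
COP_hp = 78.9 / 25.2
COP_hp = 3.131

3.131


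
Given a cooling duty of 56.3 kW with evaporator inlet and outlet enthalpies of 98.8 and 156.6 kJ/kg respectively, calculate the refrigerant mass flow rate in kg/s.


dh = 156.6 - 98.8 = 57.8 kJ/kg
m_dot = Q / dh = 56.3 / 57.8 = 0.974 kg/s

0.974


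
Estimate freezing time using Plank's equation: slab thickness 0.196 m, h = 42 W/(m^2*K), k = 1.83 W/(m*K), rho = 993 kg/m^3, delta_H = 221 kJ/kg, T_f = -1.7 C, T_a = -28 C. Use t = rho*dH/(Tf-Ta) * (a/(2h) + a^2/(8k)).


dT = -1.7 - (-28) = 26.3 K
term1 = a/(2h) = 0.196/(2*42) = 0.002333333333
term2 = a^2/(8k) = 0.196^2/(8*1.83) = 0.002624043716
t = rho*dH*1000/dT * (term1 + term2)
t = 993*221*1000/26.3 * (0.002333333333 + 0.002624043716)
t = 41365 s

41365


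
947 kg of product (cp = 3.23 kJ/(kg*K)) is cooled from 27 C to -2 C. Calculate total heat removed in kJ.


dT = 27 - (-2) = 29 K
Q = m * cp * dT = 947 * 3.23 * 29
Q = 88705 kJ

88705


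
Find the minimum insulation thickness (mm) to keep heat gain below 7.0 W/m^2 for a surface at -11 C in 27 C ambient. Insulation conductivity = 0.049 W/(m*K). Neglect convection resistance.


dT = 27 - (-11) = 38 K
thickness = k * dT / q_max * 1000
thickness = 0.049 * 38 / 7.0 * 1000
thickness = 266.0 mm

266.0


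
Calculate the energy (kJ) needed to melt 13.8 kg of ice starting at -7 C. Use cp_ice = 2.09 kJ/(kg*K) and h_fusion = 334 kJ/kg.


Sensible heat = cp * dT = 2.09 * 7 = 14.63 kJ/kg
Total per kg = 14.63 + 334 = 348.63 kJ/kg
Q = m * total = 13.8 * 348.63
Q = 4811.1 kJ

4811.1


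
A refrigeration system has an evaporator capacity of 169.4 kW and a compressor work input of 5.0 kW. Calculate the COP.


COP = Q_evap / W
COP = 169.4 / 5.0
COP = 33.88

33.88


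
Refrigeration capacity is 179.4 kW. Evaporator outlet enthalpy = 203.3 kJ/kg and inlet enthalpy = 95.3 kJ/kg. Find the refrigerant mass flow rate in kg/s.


dh = 203.3 - 95.3 = 108.0 kJ/kg
m_dot = Q / dh = 179.4 / 108.0 = 1.6611 kg/s

1.6611


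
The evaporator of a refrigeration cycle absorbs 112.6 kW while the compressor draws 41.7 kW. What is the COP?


COP = Q_evap / W
COP = 112.6 / 41.7
COP = 2.7

2.7


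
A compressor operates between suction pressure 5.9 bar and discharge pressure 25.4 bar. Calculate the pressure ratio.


PR = P_high / P_low
PR = 25.4 / 5.9
PR = 4.305

4.305


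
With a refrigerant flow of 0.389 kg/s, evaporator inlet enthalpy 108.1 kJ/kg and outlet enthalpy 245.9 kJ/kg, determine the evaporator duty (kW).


dh = 245.9 - 108.1 = 137.8 kJ/kg
Q_evap = m_dot * dh = 0.389 * 137.8
Q_evap = 53.6 kW

53.6


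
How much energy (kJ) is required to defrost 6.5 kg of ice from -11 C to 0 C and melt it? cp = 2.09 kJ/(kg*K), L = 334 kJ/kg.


Sensible heat = cp * dT = 2.09 * 11 = 22.99 kJ/kg
Total per kg = 22.99 + 334 = 356.99 kJ/kg
Q = m * total = 6.5 * 356.99
Q = 2320.4 kJ

2320.4


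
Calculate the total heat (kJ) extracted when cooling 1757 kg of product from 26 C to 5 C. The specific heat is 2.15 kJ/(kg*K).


dT = 26 - (5) = 21 K
Q = m * cp * dT = 1757 * 2.15 * 21
Q = 79329 kJ

79329


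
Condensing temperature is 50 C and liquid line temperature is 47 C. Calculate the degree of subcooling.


Subcooling = T_cond - T_liquid
Subcooling = 50 - 47
Subcooling = 3 K

3


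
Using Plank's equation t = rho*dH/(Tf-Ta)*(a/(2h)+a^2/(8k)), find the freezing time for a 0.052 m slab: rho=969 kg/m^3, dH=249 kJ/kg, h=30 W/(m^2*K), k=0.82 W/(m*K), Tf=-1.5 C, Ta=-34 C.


dT = -1.5 - (-34) = 32.5 K
term1 = a/(2h) = 0.052/(2*30) = 0.0008666666667
term2 = a^2/(8k) = 0.052^2/(8*0.82) = 0.000412195122
t = rho*dH*1000/dT * (term1 + term2)
t = 969*249*1000/32.5 * (0.0008666666667 + 0.000412195122)
t = 9494 s

9494


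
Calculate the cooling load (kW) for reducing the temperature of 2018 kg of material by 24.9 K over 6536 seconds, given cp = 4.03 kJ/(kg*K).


Q = m * cp * dT / t
Q = 2018 * 4.03 * 24.9 / 6536
Q = 30.982 kW

30.982


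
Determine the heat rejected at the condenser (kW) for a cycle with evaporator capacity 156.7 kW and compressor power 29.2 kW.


Q_cond = Q_evap + W
Q_cond = 156.7 + 29.2
Q_cond = 185.9 kW

185.9


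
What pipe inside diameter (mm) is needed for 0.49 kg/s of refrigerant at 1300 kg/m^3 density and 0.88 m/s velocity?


A = m_dot / (rho * v) = 0.49 / (1300 * 0.88) = 0.0004283216783 m^2
d = sqrt(4*A/pi) * 1000
d = 23.4 mm

23.4


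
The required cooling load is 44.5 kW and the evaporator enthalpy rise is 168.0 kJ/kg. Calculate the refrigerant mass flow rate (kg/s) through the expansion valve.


m_dot = Q / dh
m_dot = 44.5 / 168.0
m_dot = 0.2649 kg/s

0.2649


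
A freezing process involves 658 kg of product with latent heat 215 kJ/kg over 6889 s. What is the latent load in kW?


Q_lat = m * h_fg / t
Q_lat = 658 * 215 / 6889
Q_lat = 20.54 kW

20.54


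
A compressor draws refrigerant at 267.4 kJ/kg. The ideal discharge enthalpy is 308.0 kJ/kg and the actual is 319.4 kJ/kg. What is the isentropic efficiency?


dh_ideal = 308.0 - 267.4 = 40.6 kJ/kg
dh_actual = 319.4 - 267.4 = 52.0 kJ/kg
eta_s = dh_ideal / dh_actual = 40.6 / 52.0
eta_s = 0.7808

0.7808


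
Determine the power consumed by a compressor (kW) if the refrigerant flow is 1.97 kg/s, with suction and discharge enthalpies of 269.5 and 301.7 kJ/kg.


dh = 301.7 - 269.5 = 32.2 kJ/kg
W = m_dot * dh = 1.97 * 32.2 = 63.43 kW

63.43


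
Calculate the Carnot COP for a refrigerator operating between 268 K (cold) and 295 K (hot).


dT = 295 - 268 = 27 K
COP_carnot = T_cold / dT = 268 / 27
COP_carnot = 9.926

9.926


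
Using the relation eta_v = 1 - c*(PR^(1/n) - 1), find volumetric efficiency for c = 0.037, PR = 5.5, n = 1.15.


PR^(1/n) = 5.5^(1/1.15) = 4.40345582
eta_v = 1 - 0.037 * (4.40345582 - 1)
eta_v = 0.8741

0.8741


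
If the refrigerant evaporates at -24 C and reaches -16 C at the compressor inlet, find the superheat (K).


Superheat = T_suction - T_evap
Superheat = -16 - (-24)
Superheat = 8 K

8


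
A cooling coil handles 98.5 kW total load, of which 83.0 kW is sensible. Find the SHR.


SHR = Q_sensible / Q_total
SHR = 83.0 / 98.5
SHR = 0.843

0.843


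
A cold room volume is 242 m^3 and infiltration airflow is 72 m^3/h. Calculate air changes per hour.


ACH = flow / volume
ACH = 72 / 242
ACH = 0.298

0.298


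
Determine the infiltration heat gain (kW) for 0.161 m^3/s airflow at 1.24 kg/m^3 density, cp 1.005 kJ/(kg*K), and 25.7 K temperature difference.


Q = V_dot * rho * cp * dT
Q = 0.161 * 1.24 * 1.005 * 25.7
Q = 5.156 kW

5.156


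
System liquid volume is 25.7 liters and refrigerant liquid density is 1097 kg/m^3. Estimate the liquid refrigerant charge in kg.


Charge = V * rho / 1000
Charge = 25.7 * 1097 / 1000
Charge = 28.19 kg

28.19


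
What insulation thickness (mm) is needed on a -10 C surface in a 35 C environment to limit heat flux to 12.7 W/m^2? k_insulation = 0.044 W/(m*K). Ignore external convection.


dT = 35 - (-10) = 45 K
thickness = k * dT / q_max * 1000
thickness = 0.044 * 45 / 12.7 * 1000
thickness = 155.9 mm

155.9


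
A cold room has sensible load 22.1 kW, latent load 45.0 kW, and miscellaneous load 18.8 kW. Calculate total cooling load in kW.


Q_total = Q_s + Q_l + Q_misc
Q_total = 22.1 + 45.0 + 18.8
Q_total = 85.9 kW

85.9


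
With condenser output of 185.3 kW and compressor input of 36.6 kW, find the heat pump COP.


COP_hp = Q_cond / W
COP_hp = 185.3 / 36.6
COP_hp = 5.063

5.063


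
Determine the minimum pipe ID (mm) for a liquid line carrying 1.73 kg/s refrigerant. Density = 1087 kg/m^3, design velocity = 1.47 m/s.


A = m_dot / (rho * v) = 1.73 / (1087 * 1.47) = 0.001082677781 m^2
d = sqrt(4*A/pi) * 1000
d = 37.1 mm

37.1


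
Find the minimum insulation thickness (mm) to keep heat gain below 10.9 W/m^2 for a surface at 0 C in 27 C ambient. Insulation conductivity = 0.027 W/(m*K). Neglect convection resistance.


dT = 27 - (0) = 27 K
thickness = k * dT / q_max * 1000
thickness = 0.027 * 27 / 10.9 * 1000
thickness = 66.9 mm

66.9


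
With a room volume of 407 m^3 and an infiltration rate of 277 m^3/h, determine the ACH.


ACH = flow / volume
ACH = 277 / 407
ACH = 0.681

0.681


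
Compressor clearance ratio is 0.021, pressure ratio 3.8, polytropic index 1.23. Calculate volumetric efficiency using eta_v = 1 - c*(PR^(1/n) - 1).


PR^(1/n) = 3.8^(1/1.23) = 2.96052531
eta_v = 1 - 0.021 * (2.96052531 - 1)
eta_v = 0.9588

0.9588


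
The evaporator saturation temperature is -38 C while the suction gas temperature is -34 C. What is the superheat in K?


Superheat = T_suction - T_evap
Superheat = -34 - (-38)
Superheat = 4 K

4


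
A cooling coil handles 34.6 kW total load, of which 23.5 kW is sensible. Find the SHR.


SHR = Q_sensible / Q_total
SHR = 23.5 / 34.6
SHR = 0.679

0.679


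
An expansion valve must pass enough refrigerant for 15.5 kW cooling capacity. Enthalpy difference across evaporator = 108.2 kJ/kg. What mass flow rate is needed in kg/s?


m_dot = Q / dh
m_dot = 15.5 / 108.2
m_dot = 0.1433 kg/s

0.1433


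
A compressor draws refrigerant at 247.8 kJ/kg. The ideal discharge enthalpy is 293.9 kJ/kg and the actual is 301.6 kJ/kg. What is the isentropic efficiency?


dh_ideal = 293.9 - 247.8 = 46.1 kJ/kg
dh_actual = 301.6 - 247.8 = 53.8 kJ/kg
eta_s = dh_ideal / dh_actual = 46.1 / 53.8
eta_s = 0.8569

0.8569


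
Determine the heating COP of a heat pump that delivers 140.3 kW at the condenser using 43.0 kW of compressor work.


COP_hp = Q_cond / W
COP_hp = 140.3 / 43.0
COP_hp = 3.263

3.263


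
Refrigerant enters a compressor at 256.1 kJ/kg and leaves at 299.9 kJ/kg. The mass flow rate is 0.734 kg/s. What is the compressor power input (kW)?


dh = 299.9 - 256.1 = 43.8 kJ/kg
W = m_dot * dh = 0.734 * 43.8 = 32.15 kW

32.15


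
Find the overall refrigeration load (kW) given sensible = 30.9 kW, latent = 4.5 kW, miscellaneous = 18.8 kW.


Q_total = Q_s + Q_l + Q_misc
Q_total = 30.9 + 4.5 + 18.8
Q_total = 54.2 kW

54.2


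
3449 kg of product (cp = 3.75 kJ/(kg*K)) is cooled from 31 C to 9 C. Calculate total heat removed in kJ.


dT = 31 - (9) = 22 K
Q = m * cp * dT = 3449 * 3.75 * 22
Q = 284543 kJ

284543


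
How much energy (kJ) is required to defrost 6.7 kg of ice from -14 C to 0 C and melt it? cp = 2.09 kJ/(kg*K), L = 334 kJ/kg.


Sensible heat = cp * dT = 2.09 * 14 = 29.26 kJ/kg
Total per kg = 29.26 + 334 = 363.26 kJ/kg
Q = m * total = 6.7 * 363.26
Q = 2433.8 kJ

2433.8


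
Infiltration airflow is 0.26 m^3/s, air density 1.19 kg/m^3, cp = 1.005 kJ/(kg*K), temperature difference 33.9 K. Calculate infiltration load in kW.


Q = V_dot * rho * cp * dT
Q = 0.26 * 1.19 * 1.005 * 33.9
Q = 10.541 kW

10.541


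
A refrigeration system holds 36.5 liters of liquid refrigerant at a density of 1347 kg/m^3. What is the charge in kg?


Charge = V * rho / 1000
Charge = 36.5 * 1347 / 1000
Charge = 49.17 kg

49.17


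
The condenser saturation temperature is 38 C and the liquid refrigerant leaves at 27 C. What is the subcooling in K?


Subcooling = T_cond - T_liquid
Subcooling = 38 - 27
Subcooling = 11 K

11


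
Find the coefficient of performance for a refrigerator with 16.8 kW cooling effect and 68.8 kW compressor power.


COP = Q_evap / W
COP = 16.8 / 68.8
COP = 0.244

0.244


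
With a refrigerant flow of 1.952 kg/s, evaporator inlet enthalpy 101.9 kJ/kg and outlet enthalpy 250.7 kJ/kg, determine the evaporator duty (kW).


dh = 250.7 - 101.9 = 148.8 kJ/kg
Q_evap = m_dot * dh = 1.952 * 148.8
Q_evap = 290.46 kW

290.46


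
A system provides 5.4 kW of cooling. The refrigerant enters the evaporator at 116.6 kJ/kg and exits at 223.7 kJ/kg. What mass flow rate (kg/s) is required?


dh = 223.7 - 116.6 = 107.1 kJ/kg
m_dot = Q / dh = 5.4 / 107.1 = 0.0504 kg/s

0.0504


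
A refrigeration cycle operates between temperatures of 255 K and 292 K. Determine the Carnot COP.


dT = 292 - 255 = 37 K
COP_carnot = T_cold / dT = 255 / 37
COP_carnot = 6.892

6.892


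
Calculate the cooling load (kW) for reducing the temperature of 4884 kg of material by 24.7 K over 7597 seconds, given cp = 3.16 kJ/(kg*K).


Q = m * cp * dT / t
Q = 4884 * 3.16 * 24.7 / 7597
Q = 50.178 kW

50.178


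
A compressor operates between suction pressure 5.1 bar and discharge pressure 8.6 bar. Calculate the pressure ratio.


PR = P_high / P_low
PR = 8.6 / 5.1
PR = 1.686

1.686


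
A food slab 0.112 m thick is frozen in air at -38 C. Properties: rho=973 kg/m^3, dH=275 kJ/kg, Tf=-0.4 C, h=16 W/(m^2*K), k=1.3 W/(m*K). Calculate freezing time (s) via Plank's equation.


dT = -0.4 - (-38) = 37.6 K
term1 = a/(2h) = 0.112/(2*16) = 0.0035
term2 = a^2/(8k) = 0.112^2/(8*1.3) = 0.001206153846
t = rho*dH*1000/dT * (term1 + term2)
t = 973*275*1000/37.6 * (0.0035 + 0.001206153846)
t = 33491 s

33491


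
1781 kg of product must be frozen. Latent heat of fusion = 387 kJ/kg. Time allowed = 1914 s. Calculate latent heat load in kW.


Q_lat = m * h_fg / t
Q_lat = 1781 * 387 / 1914
Q_lat = 360.11 kW

360.11


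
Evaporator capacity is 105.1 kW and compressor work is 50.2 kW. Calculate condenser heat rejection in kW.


Q_cond = Q_evap + W
Q_cond = 105.1 + 50.2
Q_cond = 155.3 kW

155.3


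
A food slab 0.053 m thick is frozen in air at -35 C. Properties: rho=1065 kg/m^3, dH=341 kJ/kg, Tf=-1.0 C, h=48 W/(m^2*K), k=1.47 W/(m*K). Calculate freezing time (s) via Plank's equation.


dT = -1.0 - (-35) = 34.0 K
term1 = a/(2h) = 0.053/(2*48) = 0.0005520833333
term2 = a^2/(8k) = 0.053^2/(8*1.47) = 0.0002388605442
t = rho*dH*1000/dT * (term1 + term2)
t = 1065*341*1000/34.0 * (0.0005520833333 + 0.0002388605442)
t = 8448 s

8448


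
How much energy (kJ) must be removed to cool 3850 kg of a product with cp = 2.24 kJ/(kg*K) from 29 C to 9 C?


dT = 29 - (9) = 20 K
Q = m * cp * dT = 3850 * 2.24 * 20
Q = 172480 kJ

172480


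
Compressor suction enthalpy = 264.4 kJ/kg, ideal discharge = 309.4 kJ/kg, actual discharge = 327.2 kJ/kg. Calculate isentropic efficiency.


dh_ideal = 309.4 - 264.4 = 45.0 kJ/kg
dh_actual = 327.2 - 264.4 = 62.8 kJ/kg
eta_s = dh_ideal / dh_actual = 45.0 / 62.8
eta_s = 0.7166

0.7166


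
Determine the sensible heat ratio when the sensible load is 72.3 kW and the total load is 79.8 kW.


SHR = Q_sensible / Q_total
SHR = 72.3 / 79.8
SHR = 0.906

0.906


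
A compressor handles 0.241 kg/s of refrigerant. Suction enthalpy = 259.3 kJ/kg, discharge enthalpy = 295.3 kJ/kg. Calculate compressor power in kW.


dh = 295.3 - 259.3 = 36.0 kJ/kg
W = m_dot * dh = 0.241 * 36.0 = 8.68 kW

8.68


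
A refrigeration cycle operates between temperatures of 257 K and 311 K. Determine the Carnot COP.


dT = 311 - 257 = 54 K
COP_carnot = T_cold / dT = 257 / 54
COP_carnot = 4.759

4.759


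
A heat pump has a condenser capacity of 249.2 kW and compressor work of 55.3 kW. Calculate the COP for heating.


COP_hp = Q_cond / W
COP_hp = 249.2 / 55.3
COP_hp = 4.506

4.506


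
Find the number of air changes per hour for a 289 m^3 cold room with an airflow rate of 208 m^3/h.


ACH = flow / volume
ACH = 208 / 289
ACH = 0.72

0.72


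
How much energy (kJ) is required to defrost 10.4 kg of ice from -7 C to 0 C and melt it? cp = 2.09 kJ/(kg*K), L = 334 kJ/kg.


Sensible heat = cp * dT = 2.09 * 7 = 14.63 kJ/kg
Total per kg = 14.63 + 334 = 348.63 kJ/kg
Q = m * total = 10.4 * 348.63
Q = 3625.8 kJ

3625.8


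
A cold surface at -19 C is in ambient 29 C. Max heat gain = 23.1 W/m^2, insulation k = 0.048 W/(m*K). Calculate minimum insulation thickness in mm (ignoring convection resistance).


dT = 29 - (-19) = 48 K
thickness = k * dT / q_max * 1000
thickness = 0.048 * 48 / 23.1 * 1000
thickness = 99.7 mm

99.7


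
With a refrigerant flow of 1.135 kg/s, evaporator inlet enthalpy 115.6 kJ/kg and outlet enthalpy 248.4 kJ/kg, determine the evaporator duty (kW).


dh = 248.4 - 115.6 = 132.8 kJ/kg
Q_evap = m_dot * dh = 1.135 * 132.8
Q_evap = 150.73 kW

150.73


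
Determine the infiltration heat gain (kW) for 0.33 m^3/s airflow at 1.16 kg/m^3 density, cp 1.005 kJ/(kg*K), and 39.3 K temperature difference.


Q = V_dot * rho * cp * dT
Q = 0.33 * 1.16 * 1.005 * 39.3
Q = 15.119 kW

15.119


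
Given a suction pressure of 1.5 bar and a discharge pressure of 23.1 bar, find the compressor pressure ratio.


PR = P_high / P_low
PR = 23.1 / 1.5
PR = 15.4

15.4


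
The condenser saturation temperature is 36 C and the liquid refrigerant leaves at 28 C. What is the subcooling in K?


Subcooling = T_cond - T_liquid
Subcooling = 36 - 28
Subcooling = 8 K

8


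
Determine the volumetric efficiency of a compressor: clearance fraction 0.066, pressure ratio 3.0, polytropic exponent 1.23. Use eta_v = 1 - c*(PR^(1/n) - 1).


PR^(1/n) = 3.0^(1/1.23) = 2.44288745
eta_v = 1 - 0.066 * (2.44288745 - 1)
eta_v = 0.9048

0.9048


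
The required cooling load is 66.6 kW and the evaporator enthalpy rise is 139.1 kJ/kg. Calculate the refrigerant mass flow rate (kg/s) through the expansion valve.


m_dot = Q / dh
m_dot = 66.6 / 139.1
m_dot = 0.4788 kg/s

0.4788


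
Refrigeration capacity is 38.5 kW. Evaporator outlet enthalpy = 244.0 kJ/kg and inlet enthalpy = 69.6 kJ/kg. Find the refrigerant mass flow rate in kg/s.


dh = 244.0 - 69.6 = 174.4 kJ/kg
m_dot = Q / dh = 38.5 / 174.4 = 0.2208 kg/s

0.2208


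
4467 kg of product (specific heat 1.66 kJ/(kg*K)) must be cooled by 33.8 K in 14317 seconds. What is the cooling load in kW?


Q = m * cp * dT / t
Q = 4467 * 1.66 * 33.8 / 14317
Q = 17.506 kW

17.506


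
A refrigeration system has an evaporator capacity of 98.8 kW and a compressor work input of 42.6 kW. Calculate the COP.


COP = Q_evap / W
COP = 98.8 / 42.6
COP = 2.319

2.319


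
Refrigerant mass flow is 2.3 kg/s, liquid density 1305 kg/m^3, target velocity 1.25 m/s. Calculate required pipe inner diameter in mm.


A = m_dot / (rho * v) = 2.3 / (1305 * 1.25) = 0.001409961686 m^2
d = sqrt(4*A/pi) * 1000
d = 42.4 mm

42.4


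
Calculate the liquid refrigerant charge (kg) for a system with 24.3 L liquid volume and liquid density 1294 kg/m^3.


Charge = V * rho / 1000
Charge = 24.3 * 1294 / 1000
Charge = 31.44 kg

31.44


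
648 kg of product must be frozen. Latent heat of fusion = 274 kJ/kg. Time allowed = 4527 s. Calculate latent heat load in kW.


Q_lat = m * h_fg / t
Q_lat = 648 * 274 / 4527
Q_lat = 39.22 kW

39.22
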